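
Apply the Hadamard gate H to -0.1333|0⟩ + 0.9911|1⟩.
0.6066|0⟩ - 0.7951|1⟩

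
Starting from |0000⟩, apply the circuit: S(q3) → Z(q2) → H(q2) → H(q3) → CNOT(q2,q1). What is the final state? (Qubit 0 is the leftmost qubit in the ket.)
1/2|0000⟩ + 1/2|0001⟩ + 1/2|0110⟩ + 1/2|0111⟩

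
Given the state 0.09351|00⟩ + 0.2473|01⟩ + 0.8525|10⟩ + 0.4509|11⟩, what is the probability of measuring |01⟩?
0.06116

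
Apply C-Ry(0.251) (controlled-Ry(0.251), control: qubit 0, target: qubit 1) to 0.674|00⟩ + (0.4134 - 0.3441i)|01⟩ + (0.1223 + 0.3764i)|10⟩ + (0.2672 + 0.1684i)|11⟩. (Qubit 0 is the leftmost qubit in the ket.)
0.674|00⟩ + (0.4134 - 0.3441i)|01⟩ + (0.08789 + 0.3524i)|10⟩ + (0.2804 + 0.2142i)|11⟩

C-Ry(0.251) leaves the control-|0⟩ kets |00⟩, |01⟩ unchanged and applies Ry(0.251) to qubit 1 on the control-|1⟩ pair (|10⟩, |11⟩).
Ry(0.251) = [[cos(θ/2), −sin(θ/2)], [sin(θ/2), cos(θ/2)]]; θ = 0.251, cos(θ/2) ≈ 0.992135, sin(θ/2) ≈ 0.125171.
With a = amp(|10⟩) = (0.1223 + 0.3764i) and b = amp(|11⟩) = (0.2672 + 0.1684i):
new amp(|10⟩) = (0.992135)·a + (-0.125171)·b = (0.08789 + 0.3524i)
new amp(|11⟩) = (0.125171)·a + (0.992135)·b = (0.2804 + 0.2142i)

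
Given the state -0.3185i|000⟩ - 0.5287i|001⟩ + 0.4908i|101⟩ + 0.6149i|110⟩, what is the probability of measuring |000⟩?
0.1014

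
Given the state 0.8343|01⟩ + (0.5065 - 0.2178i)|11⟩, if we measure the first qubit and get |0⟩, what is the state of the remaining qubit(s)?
|1⟩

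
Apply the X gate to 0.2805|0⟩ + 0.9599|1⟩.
0.9599|0⟩ + 0.2805|1⟩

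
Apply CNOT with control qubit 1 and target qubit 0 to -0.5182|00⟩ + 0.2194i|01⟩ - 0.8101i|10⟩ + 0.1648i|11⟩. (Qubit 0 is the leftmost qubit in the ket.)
-0.5182|00⟩ + 0.1648i|01⟩ - 0.8101i|10⟩ + 0.2194i|11⟩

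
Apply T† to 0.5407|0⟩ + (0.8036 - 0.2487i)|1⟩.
0.5407|0⟩ + (0.3924 - 0.7441i)|1⟩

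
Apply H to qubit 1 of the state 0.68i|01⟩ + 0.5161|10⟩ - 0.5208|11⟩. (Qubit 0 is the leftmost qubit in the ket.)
0.4808i|00⟩ - 0.4808i|01⟩ - 0.003323|10⟩ + 0.7332|11⟩

H on qubit 1 mixes each pair of kets that differ only in qubit 1: amplitudes (a, b) of (|…0…⟩, |…1…⟩) become ((a + b)/√2, (a − b)/√2). Kets absent from the input have amplitude 0.
(|00⟩, |01⟩): (a, b) = (0, 0.68i) → (0.4808i, -0.4808i)
(|10⟩, |11⟩): (a, b) = (0.5161, -0.5208) → (-0.003323, 0.7332)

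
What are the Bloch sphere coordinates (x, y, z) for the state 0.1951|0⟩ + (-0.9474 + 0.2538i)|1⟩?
(-0.3697, 0.09903, -0.9239)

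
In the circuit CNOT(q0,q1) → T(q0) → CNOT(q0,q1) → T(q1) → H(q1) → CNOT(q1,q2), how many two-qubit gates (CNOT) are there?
3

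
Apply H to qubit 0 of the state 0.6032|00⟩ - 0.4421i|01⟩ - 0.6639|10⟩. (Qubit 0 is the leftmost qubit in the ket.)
-0.04292|00⟩ - 0.3126i|01⟩ + 0.896|10⟩ - 0.3126i|11⟩

H on qubit 0 mixes each pair of kets that differ only in qubit 0: amplitudes (a, b) of (|…0…⟩, |…1…⟩) become ((a + b)/√2, (a − b)/√2). Kets absent from the input have amplitude 0.
(|00⟩, |10⟩): (a, b) = (0.6032, -0.6639) → (-0.04292, 0.896)
(|01⟩, |11⟩): (a, b) = (-0.4421i, 0) → (-0.3126i, -0.3126i)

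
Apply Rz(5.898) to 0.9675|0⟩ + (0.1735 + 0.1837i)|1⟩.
(-0.9496 - 0.1852i)|0⟩ + (-0.2055 - 0.1471i)|1⟩

Rz(5.898) = [[e^(−iθ/2), 0], [0, e^(iθ/2)]] with e^(±iθ/2) = cos(θ/2) ± i·sin(θ/2); θ = 5.898, cos(θ/2) ≈ -0.981511, sin(θ/2) ≈ 0.191404.
With a = amp(|0⟩) = 0.9675 and b = amp(|1⟩) = (0.1735 + 0.1837i):
new amp(|0⟩) = (-0.981511 - 0.191404i)·a = (-0.9496 - 0.1852i)
new amp(|1⟩) = (-0.981511 + 0.191404i)·b = (-0.2055 - 0.1471i)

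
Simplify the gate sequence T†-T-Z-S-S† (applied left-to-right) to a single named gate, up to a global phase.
Z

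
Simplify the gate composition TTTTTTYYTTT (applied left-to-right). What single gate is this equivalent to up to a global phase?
T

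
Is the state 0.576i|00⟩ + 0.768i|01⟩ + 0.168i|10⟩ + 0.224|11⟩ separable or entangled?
Entangled

Writing the state as a|00⟩ + b|01⟩ + c|10⟩ + d|11⟩, it is a product state iff ad − bc = 0.
Here (a, b, c, d) = (0.576i, 0.768i, 0.168i, 0.224): ad − bc = (0.576i)(0.224) − (0.768i)(0.168i) = (0.129 + 0.129i) ≠ 0, so the state is entangled.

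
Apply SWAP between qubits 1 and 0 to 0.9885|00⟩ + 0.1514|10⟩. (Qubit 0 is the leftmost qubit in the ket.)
0.9885|00⟩ + 0.1514|01⟩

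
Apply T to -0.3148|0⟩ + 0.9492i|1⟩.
-0.3148|0⟩ + (-0.6712 + 0.6712i)|1⟩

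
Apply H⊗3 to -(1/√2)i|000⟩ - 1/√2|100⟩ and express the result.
(-0.25 - 0.25i)|000⟩ + (-0.25 - 0.25i)|001⟩ + (-0.25 - 0.25i)|010⟩ + (-0.25 - 0.25i)|011⟩ + (0.25 - 0.25i)|100⟩ + (0.25 - 0.25i)|101⟩ + (0.25 - 0.25i)|110⟩ + (0.25 - 0.25i)|111⟩

H⊗3 gives amp(|y⟩) = (1/2√2) Σ_x (−1)^(x·y) amp(|x⟩), where x·y is the number of positions in which both x and y have a 1.
|000⟩: (-(1/√2)i - 1/√2)/(2√2) = (-0.25 - 0.25i)
|001⟩: (-(1/√2)i - 1/√2)/(2√2) = (-0.25 - 0.25i)
|010⟩: (-(1/√2)i - 1/√2)/(2√2) = (-0.25 - 0.25i)
|011⟩: (-(1/√2)i - 1/√2)/(2√2) = (-0.25 - 0.25i)
|100⟩: (-(1/√2)i + 1/√2)/(2√2) = (0.25 - 0.25i)
|101⟩: (-(1/√2)i + 1/√2)/(2√2) = (0.25 - 0.25i)
|110⟩: (-(1/√2)i + 1/√2)/(2√2) = (0.25 - 0.25i)
|111⟩: (-(1/√2)i + 1/√2)/(2√2) = (0.25 - 0.25i)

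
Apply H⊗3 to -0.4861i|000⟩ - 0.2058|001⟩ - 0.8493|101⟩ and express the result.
(-0.373 - 0.1719i)|000⟩ + (0.373 - 0.1719i)|001⟩ + (-0.373 - 0.1719i)|010⟩ + (0.373 - 0.1719i)|011⟩ + (0.2275 - 0.1719i)|100⟩ + (-0.2275 - 0.1719i)|101⟩ + (0.2275 - 0.1719i)|110⟩ + (-0.2275 - 0.1719i)|111⟩

H⊗3 gives amp(|y⟩) = (1/2√2) Σ_x (−1)^(x·y) amp(|x⟩), where x·y is the number of positions in which both x and y have a 1.
|000⟩: (-0.4861i - 0.2058 - 0.8493)/(2√2) = (-0.373 - 0.1719i)
|001⟩: (-0.4861i + 0.2058 + 0.8493)/(2√2) = (0.373 - 0.1719i)
|010⟩: (-0.4861i - 0.2058 - 0.8493)/(2√2) = (-0.373 - 0.1719i)
|011⟩: (-0.4861i + 0.2058 + 0.8493)/(2√2) = (0.373 - 0.1719i)
|100⟩: (-0.4861i - 0.2058 + 0.8493)/(2√2) = (0.2275 - 0.1719i)
|101⟩: (-0.4861i + 0.2058 - 0.8493)/(2√2) = (-0.2275 - 0.1719i)
|110⟩: (-0.4861i - 0.2058 + 0.8493)/(2√2) = (0.2275 - 0.1719i)
|111⟩: (-0.4861i + 0.2058 - 0.8493)/(2√2) = (-0.2275 - 0.1719i)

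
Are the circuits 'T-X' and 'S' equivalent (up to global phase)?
No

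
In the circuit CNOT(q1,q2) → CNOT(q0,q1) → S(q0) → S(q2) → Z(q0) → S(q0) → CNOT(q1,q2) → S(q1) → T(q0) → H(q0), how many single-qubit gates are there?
7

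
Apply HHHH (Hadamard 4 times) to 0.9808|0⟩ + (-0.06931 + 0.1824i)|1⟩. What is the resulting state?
0.9808|0⟩ + (-0.06931 + 0.1824i)|1⟩

H² = I, so an even number of Hadamards cancels: H^4 = I and the state is unchanged.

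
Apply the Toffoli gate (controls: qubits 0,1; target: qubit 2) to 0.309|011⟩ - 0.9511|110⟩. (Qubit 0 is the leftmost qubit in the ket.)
0.309|011⟩ - 0.9511|111⟩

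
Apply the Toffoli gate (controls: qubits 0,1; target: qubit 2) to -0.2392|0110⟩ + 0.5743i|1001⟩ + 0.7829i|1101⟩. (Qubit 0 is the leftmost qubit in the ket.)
-0.2392|0110⟩ + 0.5743i|1001⟩ + 0.7829i|1111⟩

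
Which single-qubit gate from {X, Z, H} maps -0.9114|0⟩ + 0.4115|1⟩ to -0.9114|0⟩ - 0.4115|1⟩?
Z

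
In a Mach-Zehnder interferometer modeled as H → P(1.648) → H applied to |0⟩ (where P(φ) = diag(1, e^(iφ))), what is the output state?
(0.4614 + 0.4985i)|0⟩ + (0.5386 - 0.4985i)|1⟩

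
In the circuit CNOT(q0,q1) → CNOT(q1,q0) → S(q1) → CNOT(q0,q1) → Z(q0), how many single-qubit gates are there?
2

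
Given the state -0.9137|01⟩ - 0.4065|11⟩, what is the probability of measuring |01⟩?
0.8348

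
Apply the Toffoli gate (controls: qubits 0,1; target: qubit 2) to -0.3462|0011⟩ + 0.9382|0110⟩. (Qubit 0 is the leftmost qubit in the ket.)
-0.3462|0011⟩ + 0.9382|0110⟩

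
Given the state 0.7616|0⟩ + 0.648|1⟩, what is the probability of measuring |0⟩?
0.58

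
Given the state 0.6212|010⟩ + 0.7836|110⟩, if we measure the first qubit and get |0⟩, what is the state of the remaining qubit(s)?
|10⟩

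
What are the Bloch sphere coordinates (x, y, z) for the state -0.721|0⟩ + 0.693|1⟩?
(-0.9993, 0, 0.03959)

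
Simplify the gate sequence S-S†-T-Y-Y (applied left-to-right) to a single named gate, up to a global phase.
T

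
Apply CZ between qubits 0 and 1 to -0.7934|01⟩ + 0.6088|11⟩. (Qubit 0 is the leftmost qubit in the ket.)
-0.7934|01⟩ - 0.6088|11⟩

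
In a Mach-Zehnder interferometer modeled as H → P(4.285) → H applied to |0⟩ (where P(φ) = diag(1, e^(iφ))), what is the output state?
(0.2928 - 0.455i)|0⟩ + (0.7072 + 0.455i)|1⟩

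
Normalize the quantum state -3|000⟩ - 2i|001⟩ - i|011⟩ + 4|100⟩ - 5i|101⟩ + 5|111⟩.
-0.3354|000⟩ - 0.2236i|001⟩ - 0.1118i|011⟩ + 1/√5|100⟩ - 0.559i|101⟩ + 0.559|111⟩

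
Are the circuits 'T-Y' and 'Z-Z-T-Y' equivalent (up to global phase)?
Yes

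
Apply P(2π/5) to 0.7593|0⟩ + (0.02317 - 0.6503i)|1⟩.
0.7593|0⟩ + (0.6256 - 0.1789i)|1⟩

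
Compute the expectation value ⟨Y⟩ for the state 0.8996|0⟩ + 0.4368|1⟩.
0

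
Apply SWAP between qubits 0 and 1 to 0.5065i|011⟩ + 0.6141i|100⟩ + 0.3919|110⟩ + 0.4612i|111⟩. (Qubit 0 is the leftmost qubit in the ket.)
0.6141i|010⟩ + 0.5065i|101⟩ + 0.3919|110⟩ + 0.4612i|111⟩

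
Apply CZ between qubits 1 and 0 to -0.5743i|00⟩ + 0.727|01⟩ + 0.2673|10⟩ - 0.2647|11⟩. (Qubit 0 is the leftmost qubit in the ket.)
-0.5743i|00⟩ + 0.727|01⟩ + 0.2673|10⟩ + 0.2647|11⟩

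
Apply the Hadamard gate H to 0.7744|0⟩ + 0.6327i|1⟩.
(0.5476 + 0.4474i)|0⟩ + (0.5476 - 0.4474i)|1⟩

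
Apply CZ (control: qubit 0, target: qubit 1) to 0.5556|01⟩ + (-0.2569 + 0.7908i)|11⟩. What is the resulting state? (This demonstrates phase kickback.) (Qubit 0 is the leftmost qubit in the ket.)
0.5556|01⟩ + (0.2569 - 0.7908i)|11⟩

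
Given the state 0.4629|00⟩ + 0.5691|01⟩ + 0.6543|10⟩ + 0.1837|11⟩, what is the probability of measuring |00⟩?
0.2143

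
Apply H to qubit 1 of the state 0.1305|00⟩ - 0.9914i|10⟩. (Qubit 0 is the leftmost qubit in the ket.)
0.09228|00⟩ + 0.09228|01⟩ - 0.701i|10⟩ - 0.701i|11⟩

H on qubit 1 mixes each pair of kets that differ only in qubit 1: amplitudes (a, b) of (|…0…⟩, |…1…⟩) become ((a + b)/√2, (a − b)/√2). Kets absent from the input have amplitude 0.
(|00⟩, |01⟩): (a, b) = (0.1305, 0) → (0.09228, 0.09228)
(|10⟩, |11⟩): (a, b) = (-0.9914i, 0) → (-0.701i, -0.701i)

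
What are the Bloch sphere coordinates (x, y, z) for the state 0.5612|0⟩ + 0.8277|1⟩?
(0.929, 0, -0.3701)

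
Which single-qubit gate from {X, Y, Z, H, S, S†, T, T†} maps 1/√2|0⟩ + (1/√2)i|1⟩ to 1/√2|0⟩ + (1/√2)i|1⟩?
Y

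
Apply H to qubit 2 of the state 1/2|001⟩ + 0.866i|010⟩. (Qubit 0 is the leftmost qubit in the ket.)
1/√8|000⟩ - 1/√8|001⟩ + 0.6124i|010⟩ + 0.6124i|011⟩

H on qubit 2 mixes each pair of kets that differ only in qubit 2: amplitudes (a, b) of (|…0…⟩, |…1…⟩) become ((a + b)/√2, (a − b)/√2). Kets absent from the input have amplitude 0.
(|000⟩, |001⟩): (a, b) = (0, 1/2) → (1/√8, -1/√8)
(|010⟩, |011⟩): (a, b) = (0.866i, 0) → (0.6124i, 0.6124i)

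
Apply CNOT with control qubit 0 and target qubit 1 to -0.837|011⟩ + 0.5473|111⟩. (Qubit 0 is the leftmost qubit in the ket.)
-0.837|011⟩ + 0.5473|101⟩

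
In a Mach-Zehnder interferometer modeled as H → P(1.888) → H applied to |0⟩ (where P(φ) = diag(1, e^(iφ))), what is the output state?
(0.344 + 0.4751i)|0⟩ + (0.656 - 0.4751i)|1⟩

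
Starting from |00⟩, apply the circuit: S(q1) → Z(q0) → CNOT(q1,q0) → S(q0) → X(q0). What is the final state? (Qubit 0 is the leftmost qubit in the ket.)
|10⟩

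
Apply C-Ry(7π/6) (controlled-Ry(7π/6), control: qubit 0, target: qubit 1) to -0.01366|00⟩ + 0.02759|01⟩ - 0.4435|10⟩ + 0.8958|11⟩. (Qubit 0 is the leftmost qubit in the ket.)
-0.01366|00⟩ + 0.02759|01⟩ - 0.7505|10⟩ - 0.6602|11⟩

C-Ry(7π/6) leaves the control-|0⟩ kets |00⟩, |01⟩ unchanged and applies Ry(7π/6) to qubit 1 on the control-|1⟩ pair (|10⟩, |11⟩).
Ry(7π/6) = [[cos(θ/2), −sin(θ/2)], [sin(θ/2), cos(θ/2)]]; θ = 7π/6, cos(θ/2) ≈ -0.258819, sin(θ/2) ≈ 0.965926.
With a = amp(|10⟩) = -0.4435 and b = amp(|11⟩) = 0.8958:
new amp(|10⟩) = (-0.258819)·a + (-0.965926)·b = -0.7505
new amp(|11⟩) = (0.965926)·a + (-0.258819)·b = -0.6602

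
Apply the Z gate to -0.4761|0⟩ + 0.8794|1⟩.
-0.4761|0⟩ - 0.8794|1⟩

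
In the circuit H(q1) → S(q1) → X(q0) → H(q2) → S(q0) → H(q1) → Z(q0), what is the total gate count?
7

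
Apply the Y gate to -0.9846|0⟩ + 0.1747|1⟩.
-0.1747i|0⟩ - 0.9846i|1⟩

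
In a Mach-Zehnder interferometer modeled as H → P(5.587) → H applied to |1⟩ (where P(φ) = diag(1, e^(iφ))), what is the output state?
(0.1164 + 0.3206i)|0⟩ + (0.8836 - 0.3206i)|1⟩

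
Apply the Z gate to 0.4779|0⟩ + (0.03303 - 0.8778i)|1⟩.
0.4779|0⟩ + (-0.03303 + 0.8778i)|1⟩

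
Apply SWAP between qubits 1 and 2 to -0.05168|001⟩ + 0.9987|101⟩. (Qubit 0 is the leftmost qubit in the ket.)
-0.05168|010⟩ + 0.9987|110⟩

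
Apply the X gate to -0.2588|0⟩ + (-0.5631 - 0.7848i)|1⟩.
(-0.5631 - 0.7848i)|0⟩ - 0.2588|1⟩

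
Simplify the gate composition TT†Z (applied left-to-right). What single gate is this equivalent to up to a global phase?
Z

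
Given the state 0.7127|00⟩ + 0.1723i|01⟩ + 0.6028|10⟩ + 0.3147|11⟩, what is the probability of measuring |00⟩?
0.5079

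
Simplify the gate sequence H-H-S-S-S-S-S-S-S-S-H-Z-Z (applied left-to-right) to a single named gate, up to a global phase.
H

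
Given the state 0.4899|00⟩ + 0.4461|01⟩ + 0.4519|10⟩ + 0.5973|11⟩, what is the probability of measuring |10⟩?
0.2042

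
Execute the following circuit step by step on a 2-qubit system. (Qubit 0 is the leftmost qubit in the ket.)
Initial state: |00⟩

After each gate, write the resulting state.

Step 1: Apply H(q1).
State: 1/√2|00⟩ + 1/√2|01⟩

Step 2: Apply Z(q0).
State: 1/√2|00⟩ + 1/√2|01⟩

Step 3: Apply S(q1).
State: 1/√2|00⟩ + (1/√2)i|01⟩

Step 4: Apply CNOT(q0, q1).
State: 1/√2|00⟩ + (1/√2)i|01⟩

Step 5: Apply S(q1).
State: 1/√2|00⟩ - 1/√2|01⟩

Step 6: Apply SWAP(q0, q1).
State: 1/√2|00⟩ - 1/√2|10⟩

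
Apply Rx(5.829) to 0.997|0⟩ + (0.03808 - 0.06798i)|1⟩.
(-0.9867 - 0.008574i)|0⟩ + (-0.0371 - 0.1582i)|1⟩

Rx(5.829) = [[cos(θ/2), −i·sin(θ/2)], [−i·sin(θ/2), cos(θ/2)]]; θ = 5.829, cos(θ/2) ≈ -0.974325, sin(θ/2) ≈ 0.225146.
With a = amp(|0⟩) = 0.997 and b = amp(|1⟩) = (0.03808 - 0.06798i):
new amp(|0⟩) = (-0.974325)·a + (-0.225146i)·b = (-0.9867 - 0.008574i)
new amp(|1⟩) = (-0.225146i)·a + (-0.974325)·b = (-0.0371 - 0.1582i)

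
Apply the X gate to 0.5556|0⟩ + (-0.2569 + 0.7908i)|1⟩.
(-0.2569 + 0.7908i)|0⟩ + 0.5556|1⟩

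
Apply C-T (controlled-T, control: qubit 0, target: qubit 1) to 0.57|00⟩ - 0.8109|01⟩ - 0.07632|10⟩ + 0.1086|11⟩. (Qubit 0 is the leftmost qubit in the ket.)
0.57|00⟩ - 0.8109|01⟩ - 0.07632|10⟩ + (0.07679 + 0.07679i)|11⟩

C-T leaves the control-|0⟩ kets |00⟩, |01⟩ unchanged and applies T to qubit 1 on the control-|1⟩ pair (|10⟩, |11⟩).
T = [[1, 0], [0, (1/√2 + (1/√2)i)]].
With a = amp(|10⟩) = -0.07632 and b = amp(|11⟩) = 0.1086:
new amp(|10⟩) = (1)·a = -0.07632
new amp(|11⟩) = (1/√2 + (1/√2)i)·b = (0.07679 + 0.07679i)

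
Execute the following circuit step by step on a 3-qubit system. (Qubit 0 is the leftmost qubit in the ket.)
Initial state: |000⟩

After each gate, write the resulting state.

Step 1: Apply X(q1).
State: |010⟩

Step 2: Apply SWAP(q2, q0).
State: |010⟩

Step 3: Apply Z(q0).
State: |010⟩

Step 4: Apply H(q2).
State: 1/√2|010⟩ + 1/√2|011⟩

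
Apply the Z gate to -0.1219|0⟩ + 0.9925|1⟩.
-0.1219|0⟩ - 0.9925|1⟩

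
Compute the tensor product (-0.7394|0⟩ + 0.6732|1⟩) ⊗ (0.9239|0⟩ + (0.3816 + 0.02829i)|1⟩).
-0.6831|00⟩ + (-0.2822 - 0.02092i)|01⟩ + 0.622|10⟩ + (0.2569 + 0.01904i)|11⟩

amp(|b₁b₂…⟩) = product of the factor amplitudes for bits b₁, b₂, …; only kets whose every factor amplitude is nonzero survive.
|00⟩: (-0.7394)(0.9239) = -0.6831
|01⟩: (-0.7394)(0.3816 + 0.02829i) = (-0.2822 - 0.02092i)
|10⟩: (0.6732)(0.9239) = 0.622
|11⟩: (0.6732)(0.3816 + 0.02829i) = (0.2569 + 0.01904i)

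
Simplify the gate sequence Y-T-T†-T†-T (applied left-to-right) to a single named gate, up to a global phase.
Y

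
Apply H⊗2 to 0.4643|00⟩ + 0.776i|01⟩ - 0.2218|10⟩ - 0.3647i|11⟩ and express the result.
(0.1213 + 0.2057i)|00⟩ + (0.1213 - 0.2057i)|01⟩ + (0.3431 + 0.5704i)|10⟩ + (0.3431 - 0.5704i)|11⟩

H⊗2 gives amp(|y⟩) = (1/2) Σ_x (−1)^(x·y) amp(|x⟩), where x·y is the number of positions in which both x and y have a 1.
|00⟩: (0.4643 + 0.776i - 0.2218 - 0.3647i)/2 = (0.1213 + 0.2057i)
|01⟩: (0.4643 - 0.776i - 0.2218 + 0.3647i)/2 = (0.1213 - 0.2057i)
|10⟩: (0.4643 + 0.776i + 0.2218 + 0.3647i)/2 = (0.3431 + 0.5704i)
|11⟩: (0.4643 - 0.776i + 0.2218 - 0.3647i)/2 = (0.3431 - 0.5704i)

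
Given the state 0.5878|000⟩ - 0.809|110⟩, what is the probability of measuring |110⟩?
0.6545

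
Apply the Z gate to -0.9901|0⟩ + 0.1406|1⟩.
-0.9901|0⟩ - 0.1406|1⟩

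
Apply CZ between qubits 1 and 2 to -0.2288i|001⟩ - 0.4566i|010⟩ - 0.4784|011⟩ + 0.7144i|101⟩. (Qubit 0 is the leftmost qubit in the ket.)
-0.2288i|001⟩ - 0.4566i|010⟩ + 0.4784|011⟩ + 0.7144i|101⟩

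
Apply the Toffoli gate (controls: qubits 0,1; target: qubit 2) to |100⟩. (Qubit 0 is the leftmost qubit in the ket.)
|100⟩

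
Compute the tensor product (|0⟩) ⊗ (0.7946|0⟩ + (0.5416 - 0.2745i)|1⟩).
0.7946|00⟩ + (0.5416 - 0.2745i)|01⟩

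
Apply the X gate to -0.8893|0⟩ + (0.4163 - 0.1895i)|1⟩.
(0.4163 - 0.1895i)|0⟩ - 0.8893|1⟩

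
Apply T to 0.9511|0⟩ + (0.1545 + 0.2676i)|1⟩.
0.9511|0⟩ + (-0.07997 + 0.2985i)|1⟩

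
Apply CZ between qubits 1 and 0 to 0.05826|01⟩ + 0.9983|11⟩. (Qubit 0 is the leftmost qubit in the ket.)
0.05826|01⟩ - 0.9983|11⟩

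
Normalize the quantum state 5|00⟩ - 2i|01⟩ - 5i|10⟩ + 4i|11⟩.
0.5976|00⟩ - 0.239i|01⟩ - 0.5976i|10⟩ + 0.4781i|11⟩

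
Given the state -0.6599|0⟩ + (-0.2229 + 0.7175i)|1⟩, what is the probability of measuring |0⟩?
0.4355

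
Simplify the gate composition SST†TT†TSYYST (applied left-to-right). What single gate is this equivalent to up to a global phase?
T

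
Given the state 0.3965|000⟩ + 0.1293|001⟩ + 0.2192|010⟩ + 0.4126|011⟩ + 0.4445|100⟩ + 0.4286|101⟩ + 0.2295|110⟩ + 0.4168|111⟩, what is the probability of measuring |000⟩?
0.1572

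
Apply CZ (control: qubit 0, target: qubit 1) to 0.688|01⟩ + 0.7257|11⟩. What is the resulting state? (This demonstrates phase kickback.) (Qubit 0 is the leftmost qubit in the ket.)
0.688|01⟩ - 0.7257|11⟩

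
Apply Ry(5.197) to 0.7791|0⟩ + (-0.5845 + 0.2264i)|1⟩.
(-0.3649 - 0.117i)|0⟩ + (0.903 - 0.1938i)|1⟩

Ry(5.197) = [[cos(θ/2), −sin(θ/2)], [sin(θ/2), cos(θ/2)]]; θ = 5.197, cos(θ/2) ≈ -0.856115, sin(θ/2) ≈ 0.516786.
With a = amp(|0⟩) = 0.7791 and b = amp(|1⟩) = (-0.5845 + 0.2264i):
new amp(|0⟩) = (-0.856115)·a + (-0.516786)·b = (-0.3649 - 0.117i)
new amp(|1⟩) = (0.516786)·a + (-0.856115)·b = (0.903 - 0.1938i)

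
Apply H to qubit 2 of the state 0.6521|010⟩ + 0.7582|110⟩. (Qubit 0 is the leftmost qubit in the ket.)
0.4611|010⟩ + 0.4611|011⟩ + 0.5361|110⟩ + 0.5361|111⟩

H on qubit 2 mixes each pair of kets that differ only in qubit 2: amplitudes (a, b) of (|…0…⟩, |…1…⟩) become ((a + b)/√2, (a − b)/√2). Kets absent from the input have amplitude 0.
(|010⟩, |011⟩): (a, b) = (0.6521, 0) → (0.4611, 0.4611)
(|110⟩, |111⟩): (a, b) = (0.7582, 0) → (0.5361, 0.5361)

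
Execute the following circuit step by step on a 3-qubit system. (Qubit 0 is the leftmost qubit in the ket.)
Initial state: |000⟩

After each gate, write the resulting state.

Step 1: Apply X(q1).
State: |010⟩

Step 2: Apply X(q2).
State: |011⟩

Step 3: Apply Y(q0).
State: i|111⟩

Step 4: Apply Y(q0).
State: |011⟩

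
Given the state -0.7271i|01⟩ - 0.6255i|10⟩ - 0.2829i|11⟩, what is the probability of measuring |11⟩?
0.08003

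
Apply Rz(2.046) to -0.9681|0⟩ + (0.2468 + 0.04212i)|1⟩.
(-0.5042 + 0.8264i)|0⟩ + (0.09258 + 0.2326i)|1⟩

Rz(2.046) = [[e^(−iθ/2), 0], [0, e^(iθ/2)]] with e^(±iθ/2) = cos(θ/2) ± i·sin(θ/2); θ = 2.046, cos(θ/2) ≈ 0.520807, sin(θ/2) ≈ 0.853674.
With a = amp(|0⟩) = -0.9681 and b = amp(|1⟩) = (0.2468 + 0.04212i):
new amp(|0⟩) = (0.520807 - 0.853674i)·a = (-0.5042 + 0.8264i)
new amp(|1⟩) = (0.520807 + 0.853674i)·b = (0.09258 + 0.2326i)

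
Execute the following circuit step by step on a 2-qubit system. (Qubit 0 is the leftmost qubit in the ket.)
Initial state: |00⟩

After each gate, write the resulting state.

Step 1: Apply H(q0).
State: 1/√2|00⟩ + 1/√2|10⟩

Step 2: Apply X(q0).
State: 1/√2|00⟩ + 1/√2|10⟩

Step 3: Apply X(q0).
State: 1/√2|00⟩ + 1/√2|10⟩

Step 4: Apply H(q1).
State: 1/2|00⟩ + 1/2|01⟩ + 1/2|10⟩ + 1/2|11⟩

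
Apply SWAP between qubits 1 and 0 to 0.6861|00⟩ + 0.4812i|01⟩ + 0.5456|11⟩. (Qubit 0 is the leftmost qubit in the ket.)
0.6861|00⟩ + 0.4812i|10⟩ + 0.5456|11⟩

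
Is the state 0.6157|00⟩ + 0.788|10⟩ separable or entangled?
Separable

Writing the state as a|00⟩ + b|01⟩ + c|10⟩ + d|11⟩, it is a product state iff ad − bc = 0.
Here (a, b, c, d) = (0.6157, 0, 0.788, 0): ad − bc = (0.6157)(0) − (0)(0.788) = 0, so the state is separable.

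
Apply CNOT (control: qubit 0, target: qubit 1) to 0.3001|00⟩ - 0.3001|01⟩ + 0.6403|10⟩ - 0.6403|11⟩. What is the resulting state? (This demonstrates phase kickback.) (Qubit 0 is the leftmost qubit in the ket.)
0.3001|00⟩ - 0.3001|01⟩ - 0.6403|10⟩ + 0.6403|11⟩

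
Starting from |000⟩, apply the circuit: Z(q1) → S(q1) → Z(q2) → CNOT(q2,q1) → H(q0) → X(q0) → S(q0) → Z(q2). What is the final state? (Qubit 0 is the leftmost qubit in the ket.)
1/√2|000⟩ + (1/√2)i|100⟩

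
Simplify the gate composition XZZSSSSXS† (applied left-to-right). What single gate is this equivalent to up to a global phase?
S†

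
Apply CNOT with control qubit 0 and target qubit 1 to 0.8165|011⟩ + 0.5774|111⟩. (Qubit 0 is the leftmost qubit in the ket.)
0.8165|011⟩ + 0.5774|101⟩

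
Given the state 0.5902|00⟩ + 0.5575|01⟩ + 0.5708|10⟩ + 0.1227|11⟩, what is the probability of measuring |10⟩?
0.3258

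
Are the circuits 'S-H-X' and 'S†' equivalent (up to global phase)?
No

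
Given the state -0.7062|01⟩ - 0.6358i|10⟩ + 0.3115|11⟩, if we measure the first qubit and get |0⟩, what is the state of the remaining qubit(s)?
-|1⟩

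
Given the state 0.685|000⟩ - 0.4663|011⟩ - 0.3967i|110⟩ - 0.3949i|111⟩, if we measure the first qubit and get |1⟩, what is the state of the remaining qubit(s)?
-0.7087i|10⟩ - 0.7055i|11⟩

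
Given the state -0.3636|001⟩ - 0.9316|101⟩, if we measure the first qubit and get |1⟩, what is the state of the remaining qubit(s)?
-|01⟩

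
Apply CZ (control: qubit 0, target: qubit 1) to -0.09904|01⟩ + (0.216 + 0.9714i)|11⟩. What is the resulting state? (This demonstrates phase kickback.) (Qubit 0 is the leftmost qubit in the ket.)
-0.09904|01⟩ + (-0.216 - 0.9714i)|11⟩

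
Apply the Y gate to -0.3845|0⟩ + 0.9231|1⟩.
-0.9231i|0⟩ - 0.3845i|1⟩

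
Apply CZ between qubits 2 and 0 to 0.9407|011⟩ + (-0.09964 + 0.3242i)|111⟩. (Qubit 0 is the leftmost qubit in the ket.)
0.9407|011⟩ + (0.09964 - 0.3242i)|111⟩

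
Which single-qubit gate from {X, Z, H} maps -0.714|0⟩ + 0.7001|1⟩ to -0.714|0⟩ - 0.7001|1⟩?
Z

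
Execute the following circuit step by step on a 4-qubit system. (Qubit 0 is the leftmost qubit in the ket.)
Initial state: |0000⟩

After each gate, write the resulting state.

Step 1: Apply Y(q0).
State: i|1000⟩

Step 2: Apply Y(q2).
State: -|1010⟩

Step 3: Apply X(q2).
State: -|1000⟩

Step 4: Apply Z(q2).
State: -|1000⟩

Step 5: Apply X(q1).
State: -|1100⟩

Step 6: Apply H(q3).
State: -1/√2|1100⟩ - 1/√2|1101⟩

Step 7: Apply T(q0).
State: (-1/2 - (1/2)i)|1100⟩ + (-1/2 - (1/2)i)|1101⟩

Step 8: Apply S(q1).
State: (1/2 - (1/2)i)|1100⟩ + (1/2 - (1/2)i)|1101⟩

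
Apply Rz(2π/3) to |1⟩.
(1/2 + 0.866i)|1⟩

Rz(2π/3) = [[e^(−iθ/2), 0], [0, e^(iθ/2)]] with e^(±iθ/2) = cos(θ/2) ± i·sin(θ/2); θ = 2π/3, cos(θ/2) ≈ 0.5, sin(θ/2) ≈ 0.866025.
With a = amp(|0⟩) = 0 and b = amp(|1⟩) = 1:
new amp(|0⟩) = (0.5 - 0.866025i)·a = 0
new amp(|1⟩) = (0.5 + 0.866025i)·b = (1/2 + 0.866i)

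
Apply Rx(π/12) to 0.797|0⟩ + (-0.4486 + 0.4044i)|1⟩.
(0.843 + 0.05855i)|0⟩ + (-0.4448 + 0.2969i)|1⟩

Rx(π/12) = [[cos(θ/2), −i·sin(θ/2)], [−i·sin(θ/2), cos(θ/2)]]; θ = π/12, cos(θ/2) ≈ 0.991445, sin(θ/2) ≈ 0.130526.
With a = amp(|0⟩) = 0.797 and b = amp(|1⟩) = (-0.4486 + 0.4044i):
new amp(|0⟩) = (0.991445)·a + (-0.130526i)·b = (0.843 + 0.05855i)
new amp(|1⟩) = (-0.130526i)·a + (0.991445)·b = (-0.4448 + 0.2969i)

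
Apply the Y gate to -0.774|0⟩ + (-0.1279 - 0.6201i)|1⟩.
(-0.6201 + 0.1279i)|0⟩ - 0.774i|1⟩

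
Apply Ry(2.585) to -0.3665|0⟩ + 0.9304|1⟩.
-0.9953|0⟩ - 0.0968|1⟩

Ry(2.585) = [[cos(θ/2), −sin(θ/2)], [sin(θ/2), cos(θ/2)]]; θ = 2.585, cos(θ/2) ≈ 0.274718, sin(θ/2) ≈ 0.961525.
With a = amp(|0⟩) = -0.3665 and b = amp(|1⟩) = 0.9304:
new amp(|0⟩) = (0.274718)·a + (-0.961525)·b = -0.9953
new amp(|1⟩) = (0.961525)·a + (0.274718)·b = -0.0968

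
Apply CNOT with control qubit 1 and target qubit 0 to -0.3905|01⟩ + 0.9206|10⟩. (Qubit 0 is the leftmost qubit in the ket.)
0.9206|10⟩ - 0.3905|11⟩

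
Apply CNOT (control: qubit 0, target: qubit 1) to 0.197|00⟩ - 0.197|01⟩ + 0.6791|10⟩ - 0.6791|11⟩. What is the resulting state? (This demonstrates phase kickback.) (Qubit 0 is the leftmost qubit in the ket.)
0.197|00⟩ - 0.197|01⟩ - 0.6791|10⟩ + 0.6791|11⟩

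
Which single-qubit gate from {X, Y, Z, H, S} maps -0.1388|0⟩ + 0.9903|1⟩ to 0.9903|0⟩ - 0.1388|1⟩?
X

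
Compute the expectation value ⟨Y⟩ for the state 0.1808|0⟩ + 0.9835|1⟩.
0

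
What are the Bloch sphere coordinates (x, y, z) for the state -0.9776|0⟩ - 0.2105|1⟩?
(0.4116, 0, 0.9114)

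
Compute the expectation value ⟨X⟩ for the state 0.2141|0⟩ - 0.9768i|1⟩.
0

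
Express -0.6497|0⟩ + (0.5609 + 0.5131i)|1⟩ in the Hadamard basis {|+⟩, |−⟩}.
(-0.06279 + 0.3628i)|+⟩ + (-0.856 - 0.3628i)|−⟩

With |ψ⟩ = α|0⟩ + β|1⟩, the Hadamard-basis coefficients are ⟨+|ψ⟩ = (α + β)/√2 and ⟨−|ψ⟩ = (α − β)/√2.
Here α = -0.6497, β = (0.5609 + 0.5131i): (α + β)/√2 = (-0.06279 + 0.3628i), (α − β)/√2 = (-0.856 - 0.3628i).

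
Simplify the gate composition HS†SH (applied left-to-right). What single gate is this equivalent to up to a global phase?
I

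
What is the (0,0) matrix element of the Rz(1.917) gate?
(0.5747 - 0.8183i)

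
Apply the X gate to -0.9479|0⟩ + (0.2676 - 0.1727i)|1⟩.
(0.2676 - 0.1727i)|0⟩ - 0.9479|1⟩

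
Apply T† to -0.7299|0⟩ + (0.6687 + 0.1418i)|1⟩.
-0.7299|0⟩ + (0.5731 - 0.3726i)|1⟩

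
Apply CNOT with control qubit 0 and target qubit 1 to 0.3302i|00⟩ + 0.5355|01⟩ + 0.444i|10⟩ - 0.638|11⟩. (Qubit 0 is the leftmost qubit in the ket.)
0.3302i|00⟩ + 0.5355|01⟩ - 0.638|10⟩ + 0.444i|11⟩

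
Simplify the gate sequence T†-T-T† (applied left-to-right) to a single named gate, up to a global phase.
T†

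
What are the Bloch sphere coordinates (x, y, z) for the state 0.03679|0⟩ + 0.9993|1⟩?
(0.07353, 0, -0.9972)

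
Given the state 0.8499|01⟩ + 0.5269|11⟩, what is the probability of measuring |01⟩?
0.7223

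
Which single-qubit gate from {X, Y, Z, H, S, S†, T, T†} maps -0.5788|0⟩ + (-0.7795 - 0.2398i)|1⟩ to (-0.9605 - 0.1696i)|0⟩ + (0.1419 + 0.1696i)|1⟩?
H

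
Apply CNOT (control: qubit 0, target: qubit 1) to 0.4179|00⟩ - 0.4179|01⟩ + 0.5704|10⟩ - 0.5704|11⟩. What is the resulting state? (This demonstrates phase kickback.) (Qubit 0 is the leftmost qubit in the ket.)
0.4179|00⟩ - 0.4179|01⟩ - 0.5704|10⟩ + 0.5704|11⟩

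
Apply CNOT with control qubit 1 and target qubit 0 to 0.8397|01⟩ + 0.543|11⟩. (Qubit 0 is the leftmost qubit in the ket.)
0.543|01⟩ + 0.8397|11⟩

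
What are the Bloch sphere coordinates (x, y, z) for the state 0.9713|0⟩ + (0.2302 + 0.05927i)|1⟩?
(0.4472, 0.1151, 0.8869)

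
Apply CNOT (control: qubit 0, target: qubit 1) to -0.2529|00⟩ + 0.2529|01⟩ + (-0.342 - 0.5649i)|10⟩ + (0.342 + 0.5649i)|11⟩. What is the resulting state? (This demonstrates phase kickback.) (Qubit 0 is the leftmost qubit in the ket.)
-0.2529|00⟩ + 0.2529|01⟩ + (0.342 + 0.5649i)|10⟩ + (-0.342 - 0.5649i)|11⟩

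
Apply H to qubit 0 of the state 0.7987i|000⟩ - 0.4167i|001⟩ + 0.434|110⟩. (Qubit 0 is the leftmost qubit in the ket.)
0.5648i|000⟩ - 0.2947i|001⟩ + 0.3069|010⟩ + 0.5648i|100⟩ - 0.2947i|101⟩ - 0.3069|110⟩

H on qubit 0 mixes each pair of kets that differ only in qubit 0: amplitudes (a, b) of (|…0…⟩, |…1…⟩) become ((a + b)/√2, (a − b)/√2). Kets absent from the input have amplitude 0.
(|000⟩, |100⟩): (a, b) = (0.7987i, 0) → (0.5648i, 0.5648i)
(|001⟩, |101⟩): (a, b) = (-0.4167i, 0) → (-0.2947i, -0.2947i)
(|010⟩, |110⟩): (a, b) = (0, 0.434) → (0.3069, -0.3069)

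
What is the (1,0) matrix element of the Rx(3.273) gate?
-0.9978i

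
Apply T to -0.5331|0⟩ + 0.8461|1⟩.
-0.5331|0⟩ + (0.5983 + 0.5983i)|1⟩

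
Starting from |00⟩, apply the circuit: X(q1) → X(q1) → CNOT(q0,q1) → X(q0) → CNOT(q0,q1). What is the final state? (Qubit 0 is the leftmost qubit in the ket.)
|11⟩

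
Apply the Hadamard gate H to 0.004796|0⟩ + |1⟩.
0.7105|0⟩ - 0.7037|1⟩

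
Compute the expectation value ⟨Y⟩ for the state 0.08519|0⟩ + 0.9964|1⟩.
0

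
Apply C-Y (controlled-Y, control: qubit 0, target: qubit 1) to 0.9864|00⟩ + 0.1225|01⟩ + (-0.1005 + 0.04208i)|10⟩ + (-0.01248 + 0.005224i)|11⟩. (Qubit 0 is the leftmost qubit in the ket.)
0.9864|00⟩ + 0.1225|01⟩ + (0.005224 + 0.01248i)|10⟩ + (-0.04208 - 0.1005i)|11⟩

C-Y leaves the control-|0⟩ kets |00⟩, |01⟩ unchanged and applies Y to qubit 1 on the control-|1⟩ pair (|10⟩, |11⟩).
Y = [[0, -i], [i, 0]].
With a = amp(|10⟩) = (-0.1005 + 0.04208i) and b = amp(|11⟩) = (-0.01248 + 0.005224i):
new amp(|10⟩) = (-i)·b = (0.005224 + 0.01248i)
new amp(|11⟩) = (i)·a = (-0.04208 - 0.1005i)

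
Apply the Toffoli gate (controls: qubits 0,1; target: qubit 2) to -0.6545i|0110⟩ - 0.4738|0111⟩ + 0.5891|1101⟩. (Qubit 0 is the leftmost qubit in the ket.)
-0.6545i|0110⟩ - 0.4738|0111⟩ + 0.5891|1111⟩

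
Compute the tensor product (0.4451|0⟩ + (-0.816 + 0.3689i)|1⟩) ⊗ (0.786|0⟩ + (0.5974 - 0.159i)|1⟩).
0.3498|00⟩ + (0.2659 - 0.07077i)|01⟩ + (-0.6414 + 0.29i)|10⟩ + (-0.4288 + 0.3501i)|11⟩

amp(|b₁b₂…⟩) = product of the factor amplitudes for bits b₁, b₂, …; only kets whose every factor amplitude is nonzero survive.
|00⟩: (0.4451)(0.786) = 0.3498
|01⟩: (0.4451)(0.5974 - 0.159i) = (0.2659 - 0.07077i)
|10⟩: (-0.816 + 0.3689i)(0.786) = (-0.6414 + 0.29i)
|11⟩: (-0.816 + 0.3689i)(0.5974 - 0.159i) = (-0.4288 + 0.3501i)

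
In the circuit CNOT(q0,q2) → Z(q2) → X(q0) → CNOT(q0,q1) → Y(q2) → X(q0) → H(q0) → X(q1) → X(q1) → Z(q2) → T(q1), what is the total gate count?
11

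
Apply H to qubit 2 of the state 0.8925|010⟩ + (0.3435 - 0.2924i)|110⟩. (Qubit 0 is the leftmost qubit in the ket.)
0.6311|010⟩ + 0.6311|011⟩ + (0.2429 - 0.2068i)|110⟩ + (0.2429 - 0.2068i)|111⟩

H on qubit 2 mixes each pair of kets that differ only in qubit 2: amplitudes (a, b) of (|…0…⟩, |…1…⟩) become ((a + b)/√2, (a − b)/√2). Kets absent from the input have amplitude 0.
(|010⟩, |011⟩): (a, b) = (0.8925, 0) → (0.6311, 0.6311)
(|110⟩, |111⟩): (a, b) = ((0.3435 - 0.2924i), 0) → ((0.2429 - 0.2068i), (0.2429 - 0.2068i))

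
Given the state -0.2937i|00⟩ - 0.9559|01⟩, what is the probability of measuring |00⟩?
0.08626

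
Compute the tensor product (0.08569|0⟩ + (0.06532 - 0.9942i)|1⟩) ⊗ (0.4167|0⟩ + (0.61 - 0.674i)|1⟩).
0.03571|00⟩ + (0.05227 - 0.05776i)|01⟩ + (0.02722 - 0.4143i)|10⟩ + (-0.6302 - 0.6505i)|11⟩

amp(|b₁b₂…⟩) = product of the factor amplitudes for bits b₁, b₂, …; only kets whose every factor amplitude is nonzero survive.
|00⟩: (0.08569)(0.4167) = 0.03571
|01⟩: (0.08569)(0.61 - 0.674i) = (0.05227 - 0.05776i)
|10⟩: (0.06532 - 0.9942i)(0.4167) = (0.02722 - 0.4143i)
|11⟩: (0.06532 - 0.9942i)(0.61 - 0.674i) = (-0.6302 - 0.6505i)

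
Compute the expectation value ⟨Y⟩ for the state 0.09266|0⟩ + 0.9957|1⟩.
0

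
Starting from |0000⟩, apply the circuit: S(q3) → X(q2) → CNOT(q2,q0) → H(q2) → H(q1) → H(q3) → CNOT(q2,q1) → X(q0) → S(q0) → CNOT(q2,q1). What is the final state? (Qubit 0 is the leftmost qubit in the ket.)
1/√8|0000⟩ + 1/√8|0001⟩ - 1/√8|0010⟩ - 1/√8|0011⟩ + 1/√8|0100⟩ + 1/√8|0101⟩ - 1/√8|0110⟩ - 1/√8|0111⟩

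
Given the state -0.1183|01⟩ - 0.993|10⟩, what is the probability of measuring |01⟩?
0.01399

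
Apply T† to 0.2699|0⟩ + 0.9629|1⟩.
0.2699|0⟩ + (0.6809 - 0.6809i)|1⟩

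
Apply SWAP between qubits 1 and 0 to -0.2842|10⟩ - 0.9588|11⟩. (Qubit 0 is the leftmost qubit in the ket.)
-0.2842|01⟩ - 0.9588|11⟩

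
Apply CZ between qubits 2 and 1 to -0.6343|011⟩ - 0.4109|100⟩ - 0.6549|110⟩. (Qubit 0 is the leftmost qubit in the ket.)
0.6343|011⟩ - 0.4109|100⟩ - 0.6549|110⟩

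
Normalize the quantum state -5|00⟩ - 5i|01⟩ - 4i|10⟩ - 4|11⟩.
-0.5522|00⟩ - 0.5522i|01⟩ - 0.4417i|10⟩ - 0.4417|11⟩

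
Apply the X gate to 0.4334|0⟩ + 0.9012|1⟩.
0.9012|0⟩ + 0.4334|1⟩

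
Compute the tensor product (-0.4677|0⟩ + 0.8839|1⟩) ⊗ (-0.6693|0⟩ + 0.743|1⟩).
0.313|00⟩ - 0.3475|01⟩ - 0.5916|10⟩ + 0.6567|11⟩

amp(|b₁b₂…⟩) = product of the factor amplitudes for bits b₁, b₂, …; only kets whose every factor amplitude is nonzero survive.
|00⟩: (-0.4677)(-0.6693) = 0.313
|01⟩: (-0.4677)(0.743) = -0.3475
|10⟩: (0.8839)(-0.6693) = -0.5916
|11⟩: (0.8839)(0.743) = 0.6567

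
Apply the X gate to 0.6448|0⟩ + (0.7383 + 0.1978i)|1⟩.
(0.7383 + 0.1978i)|0⟩ + 0.6448|1⟩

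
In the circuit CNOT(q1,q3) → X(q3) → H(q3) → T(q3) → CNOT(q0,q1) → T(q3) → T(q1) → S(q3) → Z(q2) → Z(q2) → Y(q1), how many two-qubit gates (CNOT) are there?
2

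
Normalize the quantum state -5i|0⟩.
-i|0⟩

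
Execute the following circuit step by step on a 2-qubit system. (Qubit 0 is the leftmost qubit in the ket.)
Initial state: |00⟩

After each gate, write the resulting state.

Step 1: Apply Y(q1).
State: i|01⟩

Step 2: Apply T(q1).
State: (-1/√2 + (1/√2)i)|01⟩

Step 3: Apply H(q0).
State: (-1/2 + (1/2)i)|01⟩ + (-1/2 + (1/2)i)|11⟩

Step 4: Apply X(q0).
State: (-1/2 + (1/2)i)|01⟩ + (-1/2 + (1/2)i)|11⟩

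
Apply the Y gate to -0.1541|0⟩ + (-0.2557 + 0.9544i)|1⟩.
(0.9544 + 0.2557i)|0⟩ - 0.1541i|1⟩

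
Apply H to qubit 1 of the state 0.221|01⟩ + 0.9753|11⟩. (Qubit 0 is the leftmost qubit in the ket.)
0.1563|00⟩ - 0.1563|01⟩ + 0.6896|10⟩ - 0.6896|11⟩

H on qubit 1 mixes each pair of kets that differ only in qubit 1: amplitudes (a, b) of (|…0…⟩, |…1…⟩) become ((a + b)/√2, (a − b)/√2). Kets absent from the input have amplitude 0.
(|00⟩, |01⟩): (a, b) = (0, 0.221) → (0.1563, -0.1563)
(|10⟩, |11⟩): (a, b) = (0, 0.9753) → (0.6896, -0.6896)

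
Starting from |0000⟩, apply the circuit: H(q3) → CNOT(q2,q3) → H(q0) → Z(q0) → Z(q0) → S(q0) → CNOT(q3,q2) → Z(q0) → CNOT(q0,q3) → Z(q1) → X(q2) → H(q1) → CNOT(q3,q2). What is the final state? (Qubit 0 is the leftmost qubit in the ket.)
1/√8|0010⟩ + 1/√8|0011⟩ + 1/√8|0110⟩ + 1/√8|0111⟩ - (1/√8)i|1000⟩ - (1/√8)i|1001⟩ - (1/√8)i|1100⟩ - (1/√8)i|1101⟩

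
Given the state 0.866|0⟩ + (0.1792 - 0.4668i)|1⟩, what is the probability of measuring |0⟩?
0.75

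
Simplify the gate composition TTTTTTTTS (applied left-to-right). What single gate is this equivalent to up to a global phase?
S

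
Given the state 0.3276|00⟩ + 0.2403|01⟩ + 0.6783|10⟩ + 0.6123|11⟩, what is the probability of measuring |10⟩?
0.4601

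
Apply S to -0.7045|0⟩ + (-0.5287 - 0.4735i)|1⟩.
-0.7045|0⟩ + (0.4735 - 0.5287i)|1⟩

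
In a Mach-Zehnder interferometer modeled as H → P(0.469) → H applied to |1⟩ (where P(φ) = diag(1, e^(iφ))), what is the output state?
(0.05399 - 0.226i)|0⟩ + (0.946 + 0.226i)|1⟩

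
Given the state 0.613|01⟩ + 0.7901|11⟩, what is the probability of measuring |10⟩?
0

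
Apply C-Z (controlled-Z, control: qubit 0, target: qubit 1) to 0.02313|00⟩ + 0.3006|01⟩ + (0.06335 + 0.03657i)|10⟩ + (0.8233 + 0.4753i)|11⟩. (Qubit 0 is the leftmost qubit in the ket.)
0.02313|00⟩ + 0.3006|01⟩ + (0.06335 + 0.03657i)|10⟩ + (-0.8233 - 0.4753i)|11⟩

C-Z leaves the control-|0⟩ kets |00⟩, |01⟩ unchanged and applies Z to qubit 1 on the control-|1⟩ pair (|10⟩, |11⟩).
Z = [[1, 0], [0, -1]].
With a = amp(|10⟩) = (0.06335 + 0.03657i) and b = amp(|11⟩) = (0.8233 + 0.4753i):
new amp(|10⟩) = (1)·a = (0.06335 + 0.03657i)
new amp(|11⟩) = (-1)·b = (-0.8233 - 0.4753i)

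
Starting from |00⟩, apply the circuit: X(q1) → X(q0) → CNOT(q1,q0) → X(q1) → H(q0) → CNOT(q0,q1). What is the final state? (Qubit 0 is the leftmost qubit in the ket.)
1/√2|00⟩ + 1/√2|11⟩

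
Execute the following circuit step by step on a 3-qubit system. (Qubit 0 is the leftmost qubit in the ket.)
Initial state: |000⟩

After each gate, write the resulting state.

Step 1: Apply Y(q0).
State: i|100⟩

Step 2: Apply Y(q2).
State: -|101⟩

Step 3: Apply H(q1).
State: -1/√2|101⟩ - 1/√2|111⟩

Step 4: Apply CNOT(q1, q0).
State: -1/√2|011⟩ - 1/√2|101⟩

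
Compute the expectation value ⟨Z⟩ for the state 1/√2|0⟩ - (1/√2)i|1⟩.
0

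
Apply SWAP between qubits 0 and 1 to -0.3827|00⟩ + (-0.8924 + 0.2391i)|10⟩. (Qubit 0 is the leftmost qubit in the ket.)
-0.3827|00⟩ + (-0.8924 + 0.2391i)|01⟩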